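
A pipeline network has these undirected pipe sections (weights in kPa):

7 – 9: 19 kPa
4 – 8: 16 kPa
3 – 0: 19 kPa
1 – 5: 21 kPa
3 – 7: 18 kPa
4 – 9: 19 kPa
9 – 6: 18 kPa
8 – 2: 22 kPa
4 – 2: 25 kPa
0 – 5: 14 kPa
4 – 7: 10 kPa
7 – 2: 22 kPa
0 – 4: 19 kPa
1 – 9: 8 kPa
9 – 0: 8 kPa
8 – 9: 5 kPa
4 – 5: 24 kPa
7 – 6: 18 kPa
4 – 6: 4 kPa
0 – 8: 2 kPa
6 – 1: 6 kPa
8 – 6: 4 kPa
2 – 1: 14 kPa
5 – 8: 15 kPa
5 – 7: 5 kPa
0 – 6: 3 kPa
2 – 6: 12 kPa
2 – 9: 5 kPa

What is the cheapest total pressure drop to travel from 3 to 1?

28 kPa

Compare a few routes:
3 → 0 → 6 → 1: 19+3+6 = 28
3 → 0 → 8 → 6 → 1: 19+2+4+6 = 31
Cheapest is 3 → 0 → 6 → 1 at 28 kPa.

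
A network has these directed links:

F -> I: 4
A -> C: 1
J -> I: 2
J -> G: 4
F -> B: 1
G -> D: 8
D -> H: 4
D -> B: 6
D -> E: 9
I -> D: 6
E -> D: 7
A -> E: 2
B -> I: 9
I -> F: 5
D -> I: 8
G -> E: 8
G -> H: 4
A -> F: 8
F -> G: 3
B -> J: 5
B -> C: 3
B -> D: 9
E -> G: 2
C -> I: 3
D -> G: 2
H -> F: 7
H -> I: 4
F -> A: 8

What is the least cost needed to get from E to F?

13

Compare a few routes:
E–G–H–F: 2+4+7 = 13
E–G–H–I–F: 2+4+4+5 = 15
Cheapest is E–G–H–F at 13.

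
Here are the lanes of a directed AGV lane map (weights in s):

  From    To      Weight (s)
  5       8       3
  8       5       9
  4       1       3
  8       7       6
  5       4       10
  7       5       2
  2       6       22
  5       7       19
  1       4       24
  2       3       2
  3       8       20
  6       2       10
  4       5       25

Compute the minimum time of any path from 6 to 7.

Running Dijkstra from 6:
6: 0
2: 10  (via 6)
3: 12  (via 2)
8: 32  (via 3)
7: 38  (via 8)
Shortest route: 6–2–3–8–7 = 38 s.

38 s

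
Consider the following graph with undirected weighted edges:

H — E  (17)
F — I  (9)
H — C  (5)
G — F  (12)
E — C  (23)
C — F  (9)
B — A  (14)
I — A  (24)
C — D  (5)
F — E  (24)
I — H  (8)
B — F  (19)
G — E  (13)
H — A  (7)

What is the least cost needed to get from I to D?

Enumerating some paths:
I - F - C - D: 9+9+5 = 23
I - A - H - C - D: 24+7+5+5 = 41
I - H - C - D: 8+5+5 = 18
The minimum is 18 via I - H - C - D.

18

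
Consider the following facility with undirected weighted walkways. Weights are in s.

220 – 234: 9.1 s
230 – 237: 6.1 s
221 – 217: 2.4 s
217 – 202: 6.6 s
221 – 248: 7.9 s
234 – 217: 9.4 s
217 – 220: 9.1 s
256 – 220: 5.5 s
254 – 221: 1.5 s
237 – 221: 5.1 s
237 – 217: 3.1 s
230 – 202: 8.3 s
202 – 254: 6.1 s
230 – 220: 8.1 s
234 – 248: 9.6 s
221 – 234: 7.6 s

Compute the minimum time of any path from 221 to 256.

Settle nodes by increasing distance from 221:
221: 0
254: 1.5  (via 221)
217: 2.4  (via 221)
237: 5.1  (via 221)
202: 7.6  (via 254)
234: 7.6  (via 221)
248: 7.9  (via 221)
230: 11.2  (via 237)
220: 11.5  (via 217)
256: 17  (via 220)
Shortest route: 221 → 217 → 220 → 256 = 17 s.

17 s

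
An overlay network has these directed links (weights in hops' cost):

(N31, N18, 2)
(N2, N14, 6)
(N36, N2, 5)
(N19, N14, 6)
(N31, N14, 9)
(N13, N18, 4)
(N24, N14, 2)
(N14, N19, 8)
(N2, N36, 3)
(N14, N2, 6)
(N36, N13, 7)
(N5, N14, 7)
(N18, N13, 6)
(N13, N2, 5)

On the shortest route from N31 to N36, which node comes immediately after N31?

N18

Enumerating some paths:
N31–N18–N13–N2–N36: 2+6+5+3 = 16
N31–N14–N2–N36: 9+6+3 = 18
Cheapest is N31–N18–N13–N2–N36 at 16 hops' cost.
So from N31 the first move is to N18.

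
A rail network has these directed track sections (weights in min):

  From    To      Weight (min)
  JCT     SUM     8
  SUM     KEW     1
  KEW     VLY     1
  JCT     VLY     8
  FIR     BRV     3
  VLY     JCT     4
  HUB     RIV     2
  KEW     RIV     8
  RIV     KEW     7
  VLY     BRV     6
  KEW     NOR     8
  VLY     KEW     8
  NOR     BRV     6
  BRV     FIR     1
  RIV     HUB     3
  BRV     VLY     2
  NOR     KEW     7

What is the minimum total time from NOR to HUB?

Settle nodes by increasing distance from NOR:
NOR: 0
BRV: 6  (via NOR)
KEW: 7  (via NOR)
FIR: 7  (via BRV)
VLY: 8  (via BRV)
JCT: 12  (via VLY)
RIV: 15  (via KEW)
HUB: 18  (via RIV)
Shortest route: NOR → KEW → RIV → HUB = 18 min.

18 min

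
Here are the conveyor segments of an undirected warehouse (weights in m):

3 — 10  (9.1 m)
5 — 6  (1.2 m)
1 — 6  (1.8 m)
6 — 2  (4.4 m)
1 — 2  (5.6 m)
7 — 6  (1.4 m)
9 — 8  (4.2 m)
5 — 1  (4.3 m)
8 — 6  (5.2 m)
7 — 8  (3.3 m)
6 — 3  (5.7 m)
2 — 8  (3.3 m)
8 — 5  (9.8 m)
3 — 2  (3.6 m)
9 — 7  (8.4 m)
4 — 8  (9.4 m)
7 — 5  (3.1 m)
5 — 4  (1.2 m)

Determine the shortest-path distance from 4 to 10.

Compare a few routes:
4 → 5 → 6 → 2 → 3 → 10: 1.2+1.2+4.4+3.6+9.1 = 19.5
4 → 5 → 6 → 3 → 10: 1.2+1.2+5.7+9.1 = 17.2
4 → 5 → 7 → 6 → 3 → 10: 1.2+3.1+1.4+5.7+9.1 = 20.5
Cheapest is 4 → 5 → 6 → 3 → 10 at 17.2 m.

17.2 m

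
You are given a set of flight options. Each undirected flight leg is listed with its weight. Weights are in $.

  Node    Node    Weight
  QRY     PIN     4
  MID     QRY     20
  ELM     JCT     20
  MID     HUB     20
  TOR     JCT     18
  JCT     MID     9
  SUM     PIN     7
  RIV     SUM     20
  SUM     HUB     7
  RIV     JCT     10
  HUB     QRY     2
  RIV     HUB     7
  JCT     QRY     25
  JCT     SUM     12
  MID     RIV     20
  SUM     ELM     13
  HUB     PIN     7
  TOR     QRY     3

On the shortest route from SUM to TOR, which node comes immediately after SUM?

Compare a few routes:
SUM–PIN–HUB–QRY–TOR: 7+7+2+3 = 19
SUM–HUB–QRY–TOR: 7+2+3 = 12
SUM–PIN–QRY–TOR: 7+4+3 = 14
Cheapest is SUM–HUB–QRY–TOR at $12.
So from SUM the first move is to HUB.

HUB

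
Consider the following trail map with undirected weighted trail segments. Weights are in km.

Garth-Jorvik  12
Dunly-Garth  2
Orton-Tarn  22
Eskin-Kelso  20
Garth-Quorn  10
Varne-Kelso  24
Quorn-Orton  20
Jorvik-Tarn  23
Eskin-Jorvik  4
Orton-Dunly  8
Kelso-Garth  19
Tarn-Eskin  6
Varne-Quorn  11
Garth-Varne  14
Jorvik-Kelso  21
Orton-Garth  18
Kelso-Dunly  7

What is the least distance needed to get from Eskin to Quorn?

Running Dijkstra from Eskin:
Eskin: 0
Jorvik: 4  (via Eskin)
Tarn: 6  (via Eskin)
Garth: 16  (via Jorvik)
Dunly: 18  (via Garth)
Kelso: 20  (via Eskin)
Quorn: 26  (via Garth)
Shortest route: Eskin–Jorvik–Garth–Quorn = 26 km.

26 km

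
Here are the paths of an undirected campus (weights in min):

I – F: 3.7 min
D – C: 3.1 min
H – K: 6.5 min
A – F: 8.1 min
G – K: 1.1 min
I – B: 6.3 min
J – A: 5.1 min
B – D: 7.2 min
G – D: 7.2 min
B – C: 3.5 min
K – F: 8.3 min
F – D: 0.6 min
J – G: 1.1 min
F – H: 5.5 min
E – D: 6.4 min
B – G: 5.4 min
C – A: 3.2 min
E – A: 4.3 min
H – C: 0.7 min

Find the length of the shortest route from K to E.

11.6 min

Running Dijkstra from K:
K: 0
G: 1.1  (via K)
J: 2.2  (via G)
B: 6.5  (via G)
H: 6.5  (via K)
C: 7.2  (via H)
A: 7.3  (via J)
D: 8.3  (via G)
F: 8.3  (via K)
E: 11.6  (via A)
Shortest route: K → G → J → A → E = 11.6 min.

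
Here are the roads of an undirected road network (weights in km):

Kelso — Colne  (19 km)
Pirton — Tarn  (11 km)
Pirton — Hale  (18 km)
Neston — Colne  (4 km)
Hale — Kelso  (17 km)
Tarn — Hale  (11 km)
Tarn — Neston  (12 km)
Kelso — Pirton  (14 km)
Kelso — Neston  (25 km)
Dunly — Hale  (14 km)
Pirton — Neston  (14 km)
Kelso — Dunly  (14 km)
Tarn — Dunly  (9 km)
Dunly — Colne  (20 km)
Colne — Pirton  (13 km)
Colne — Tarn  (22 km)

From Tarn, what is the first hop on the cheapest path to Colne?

Compare a few routes:
Tarn - Colne: 22 = 22
Tarn - Pirton - Neston - Colne: 11+14+4 = 29
Tarn - Neston - Colne: 12+4 = 16
Tarn - Pirton - Colne: 11+13 = 24
Cheapest is Tarn - Neston - Colne at 16 km.
So from Tarn the first move is to Neston.

Neston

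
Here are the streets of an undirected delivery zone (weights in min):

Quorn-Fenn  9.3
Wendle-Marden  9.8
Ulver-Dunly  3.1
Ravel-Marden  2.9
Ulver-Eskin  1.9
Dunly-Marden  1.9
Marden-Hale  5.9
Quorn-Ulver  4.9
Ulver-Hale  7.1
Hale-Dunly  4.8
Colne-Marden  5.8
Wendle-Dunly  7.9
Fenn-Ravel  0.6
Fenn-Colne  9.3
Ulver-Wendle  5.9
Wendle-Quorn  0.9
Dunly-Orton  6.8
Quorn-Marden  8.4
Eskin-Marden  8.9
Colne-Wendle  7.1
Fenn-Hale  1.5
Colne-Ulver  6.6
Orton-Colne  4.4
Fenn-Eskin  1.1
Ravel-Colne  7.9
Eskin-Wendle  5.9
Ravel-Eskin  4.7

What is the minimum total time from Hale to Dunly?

4.8 min

Shortest distances from Hale:
Hale: 0
Fenn: 1.5  (via Hale)
Ravel: 2.1  (via Fenn)
Eskin: 2.6  (via Fenn)
Ulver: 4.5  (via Eskin)
Dunly: 4.8  (via Hale)
Shortest route: Hale–Dunly = 4.8 min.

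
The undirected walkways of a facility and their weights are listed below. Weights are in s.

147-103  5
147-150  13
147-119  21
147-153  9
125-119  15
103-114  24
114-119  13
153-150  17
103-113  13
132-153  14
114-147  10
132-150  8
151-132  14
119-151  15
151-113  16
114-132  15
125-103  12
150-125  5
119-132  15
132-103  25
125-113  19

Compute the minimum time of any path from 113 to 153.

27 s

Enumerating some paths:
113–103–147–153: 13+5+9 = 27
113–125–150–153: 19+5+17 = 41
Cheapest is 113–103–147–153 at 27 s.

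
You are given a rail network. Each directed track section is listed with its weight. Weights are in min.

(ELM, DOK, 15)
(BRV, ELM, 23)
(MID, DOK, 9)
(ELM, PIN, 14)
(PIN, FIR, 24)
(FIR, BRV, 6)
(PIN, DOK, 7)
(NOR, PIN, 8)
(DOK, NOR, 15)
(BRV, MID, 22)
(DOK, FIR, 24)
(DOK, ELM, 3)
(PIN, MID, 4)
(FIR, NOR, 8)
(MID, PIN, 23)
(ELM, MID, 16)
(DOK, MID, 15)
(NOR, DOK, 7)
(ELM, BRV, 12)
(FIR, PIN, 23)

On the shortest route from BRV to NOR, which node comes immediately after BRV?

Enumerating some paths:
BRV → ELM → PIN → DOK → NOR: 23+14+7+15 = 59
BRV → ELM → DOK → NOR: 23+15+15 = 53
BRV → MID → DOK → NOR: 22+9+15 = 46
Cheapest is BRV → MID → DOK → NOR at 46 min.
So from BRV the first move is to MID.

MID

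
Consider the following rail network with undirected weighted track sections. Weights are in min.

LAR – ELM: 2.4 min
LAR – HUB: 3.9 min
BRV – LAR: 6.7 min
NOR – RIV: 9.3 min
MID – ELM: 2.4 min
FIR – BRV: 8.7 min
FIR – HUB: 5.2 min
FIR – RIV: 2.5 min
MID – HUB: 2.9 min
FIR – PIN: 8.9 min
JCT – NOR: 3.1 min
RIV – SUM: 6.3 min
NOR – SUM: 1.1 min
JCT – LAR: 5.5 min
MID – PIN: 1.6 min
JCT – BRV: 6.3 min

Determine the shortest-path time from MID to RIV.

10.6 min

Shortest distances from MID:
MID: 0
PIN: 1.6  (via MID)
ELM: 2.4  (via MID)
HUB: 2.9  (via MID)
LAR: 4.8  (via ELM)
FIR: 8.1  (via HUB)
JCT: 10.3  (via LAR)
RIV: 10.6  (via FIR)
Shortest route: MID–HUB–FIR–RIV = 10.6 min.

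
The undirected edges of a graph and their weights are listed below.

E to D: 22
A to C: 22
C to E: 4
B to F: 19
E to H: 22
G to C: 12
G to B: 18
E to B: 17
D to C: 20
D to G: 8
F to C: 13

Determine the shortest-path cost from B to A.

43

Settle nodes by increasing distance from B:
B: 0
E: 17  (via B)
G: 18  (via B)
F: 19  (via B)
C: 21  (via E)
D: 26  (via G)
H: 39  (via E)
A: 43  (via C)
Shortest route: B–E–C–A = 43.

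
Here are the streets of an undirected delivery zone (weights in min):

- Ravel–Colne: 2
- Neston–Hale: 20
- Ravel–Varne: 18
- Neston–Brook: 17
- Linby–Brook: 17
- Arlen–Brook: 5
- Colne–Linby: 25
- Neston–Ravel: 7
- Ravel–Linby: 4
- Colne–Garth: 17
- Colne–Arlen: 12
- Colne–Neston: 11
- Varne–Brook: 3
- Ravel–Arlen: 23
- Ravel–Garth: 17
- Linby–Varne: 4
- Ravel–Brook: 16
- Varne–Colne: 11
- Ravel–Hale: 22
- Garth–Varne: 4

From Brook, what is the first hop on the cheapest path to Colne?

Compare a few routes:
Brook → Varne → Linby → Ravel → Colne: 3+4+4+2 = 13
Brook → Varne → Colne: 3+11 = 14
The minimum is 13 min via Brook → Varne → Linby → Ravel → Colne.
So from Brook the first move is to Varne.

Varne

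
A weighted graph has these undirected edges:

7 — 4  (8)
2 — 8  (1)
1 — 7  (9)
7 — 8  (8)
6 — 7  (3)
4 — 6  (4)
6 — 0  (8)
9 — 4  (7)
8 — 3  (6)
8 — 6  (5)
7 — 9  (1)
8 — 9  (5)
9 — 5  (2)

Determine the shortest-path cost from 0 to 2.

Shortest distances from 0:
0: 0
6: 8  (via 0)
7: 11  (via 6)
4: 12  (via 6)
9: 12  (via 7)
8: 13  (via 6)
2: 14  (via 8)
Shortest route: 0 → 6 → 8 → 2 = 14.

14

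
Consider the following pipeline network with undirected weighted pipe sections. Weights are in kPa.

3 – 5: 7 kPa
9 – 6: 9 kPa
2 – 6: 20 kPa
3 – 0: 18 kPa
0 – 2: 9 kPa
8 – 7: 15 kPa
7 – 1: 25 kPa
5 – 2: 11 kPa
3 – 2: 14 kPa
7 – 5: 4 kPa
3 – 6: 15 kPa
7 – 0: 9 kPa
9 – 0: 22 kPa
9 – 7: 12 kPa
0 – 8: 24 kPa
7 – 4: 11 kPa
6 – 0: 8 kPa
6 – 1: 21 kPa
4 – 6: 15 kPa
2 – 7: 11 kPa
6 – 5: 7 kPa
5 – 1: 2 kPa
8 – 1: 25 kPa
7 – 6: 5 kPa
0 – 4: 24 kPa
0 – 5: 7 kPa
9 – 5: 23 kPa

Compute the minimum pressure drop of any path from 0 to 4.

20 kPa

Compare a few routes:
0 → 6 → 4: 8+15 = 23
0 → 7 → 4: 9+11 = 20
0 → 5 → 7 → 4: 7+4+11 = 22
The minimum is 20 kPa via 0 → 7 → 4.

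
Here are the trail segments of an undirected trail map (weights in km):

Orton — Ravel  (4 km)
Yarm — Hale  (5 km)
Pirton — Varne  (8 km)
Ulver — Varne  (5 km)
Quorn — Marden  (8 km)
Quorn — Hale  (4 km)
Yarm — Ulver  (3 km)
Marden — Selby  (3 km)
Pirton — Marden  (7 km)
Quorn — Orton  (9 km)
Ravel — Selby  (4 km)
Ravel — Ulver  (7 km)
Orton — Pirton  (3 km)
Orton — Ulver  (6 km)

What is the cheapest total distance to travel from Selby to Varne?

Candidate routes:
Selby–Ravel–Orton–Pirton–Varne: 4+4+3+8 = 19
Selby–Ravel–Orton–Ulver–Varne: 4+4+6+5 = 19
Selby–Marden–Pirton–Varne: 3+7+8 = 18
Selby–Ravel–Ulver–Varne: 4+7+5 = 16
Cheapest is Selby–Ravel–Ulver–Varne at 16 km.

16 km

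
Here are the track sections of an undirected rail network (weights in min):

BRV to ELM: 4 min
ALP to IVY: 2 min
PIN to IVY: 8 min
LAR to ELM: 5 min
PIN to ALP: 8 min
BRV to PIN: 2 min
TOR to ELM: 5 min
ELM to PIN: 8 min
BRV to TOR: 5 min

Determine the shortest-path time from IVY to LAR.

Settle nodes by increasing distance from IVY:
IVY: 0
ALP: 2  (via IVY)
PIN: 8  (via IVY)
BRV: 10  (via PIN)
ELM: 14  (via BRV)
TOR: 15  (via BRV)
LAR: 19  (via ELM)
Shortest route: IVY → PIN → BRV → ELM → LAR = 19 min.

19 min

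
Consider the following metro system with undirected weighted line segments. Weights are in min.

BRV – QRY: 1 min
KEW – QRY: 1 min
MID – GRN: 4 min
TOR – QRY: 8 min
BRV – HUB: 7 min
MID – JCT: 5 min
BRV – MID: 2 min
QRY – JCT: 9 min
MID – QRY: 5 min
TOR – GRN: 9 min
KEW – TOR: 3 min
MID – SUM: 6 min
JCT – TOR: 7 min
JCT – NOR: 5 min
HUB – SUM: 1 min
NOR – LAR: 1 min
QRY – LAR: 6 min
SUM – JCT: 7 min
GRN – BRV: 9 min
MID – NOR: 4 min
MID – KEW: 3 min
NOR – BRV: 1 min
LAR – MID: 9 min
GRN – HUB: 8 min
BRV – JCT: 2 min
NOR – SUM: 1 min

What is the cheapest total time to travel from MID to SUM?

Settle nodes by increasing distance from MID:
MID: 0
BRV: 2  (via MID)
NOR: 3  (via BRV)
KEW: 3  (via MID)
QRY: 3  (via BRV)
GRN: 4  (via MID)
JCT: 4  (via BRV)
LAR: 4  (via NOR)
SUM: 4  (via NOR)
Shortest route: MID–BRV–NOR–SUM = 4 min.

4 min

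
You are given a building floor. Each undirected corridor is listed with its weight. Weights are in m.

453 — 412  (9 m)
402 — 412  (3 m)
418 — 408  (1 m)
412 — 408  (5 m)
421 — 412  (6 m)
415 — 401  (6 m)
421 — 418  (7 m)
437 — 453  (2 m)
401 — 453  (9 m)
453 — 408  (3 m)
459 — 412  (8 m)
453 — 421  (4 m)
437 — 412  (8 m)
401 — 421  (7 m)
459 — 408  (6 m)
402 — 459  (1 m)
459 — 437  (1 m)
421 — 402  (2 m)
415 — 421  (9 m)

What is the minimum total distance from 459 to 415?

12 m

Running Dijkstra from 459:
459: 0
437: 1  (via 459)
402: 1  (via 459)
453: 3  (via 437)
421: 3  (via 402)
412: 4  (via 402)
408: 6  (via 459)
418: 7  (via 408)
401: 10  (via 421)
415: 12  (via 421)
Shortest route: 459–402–421–415 = 12 m.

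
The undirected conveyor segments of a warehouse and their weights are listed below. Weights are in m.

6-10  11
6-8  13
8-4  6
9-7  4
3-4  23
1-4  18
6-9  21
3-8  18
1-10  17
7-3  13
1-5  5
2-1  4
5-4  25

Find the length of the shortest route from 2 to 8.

28 m

Enumerating some paths:
2 - 1 - 4 - 8: 4+18+6 = 28
2 - 1 - 5 - 4 - 8: 4+5+25+6 = 40
2 - 1 - 4 - 3 - 8: 4+18+23+18 = 63
2 - 1 - 10 - 6 - 8: 4+17+11+13 = 45
Cheapest is 2 - 1 - 4 - 8 at 28 m.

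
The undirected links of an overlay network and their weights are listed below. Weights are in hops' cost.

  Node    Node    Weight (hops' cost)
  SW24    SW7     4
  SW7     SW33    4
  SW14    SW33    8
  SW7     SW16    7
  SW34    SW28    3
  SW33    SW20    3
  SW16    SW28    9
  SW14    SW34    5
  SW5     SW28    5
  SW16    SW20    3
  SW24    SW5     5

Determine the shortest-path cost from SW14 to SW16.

14 hops' cost

Candidate routes:
SW14 → SW33 → SW20 → SW16: 8+3+3 = 14
SW14 → SW34 → SW28 → SW5 → SW24 → SW7 → SW16: 5+3+5+5+4+7 = 29
SW14 → SW33 → SW7 → SW16: 8+4+7 = 19
SW14 → SW34 → SW28 → SW16: 5+3+9 = 17
The minimum is 14 hops' cost via SW14 → SW33 → SW20 → SW16.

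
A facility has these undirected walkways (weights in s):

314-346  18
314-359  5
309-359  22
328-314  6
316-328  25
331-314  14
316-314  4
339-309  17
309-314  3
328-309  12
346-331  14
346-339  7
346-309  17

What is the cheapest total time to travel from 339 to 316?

Enumerating some paths:
339 - 346 - 314 - 316: 7+18+4 = 29
339 - 309 - 314 - 316: 17+3+4 = 24
The minimum is 24 s via 339 - 309 - 314 - 316.

24 s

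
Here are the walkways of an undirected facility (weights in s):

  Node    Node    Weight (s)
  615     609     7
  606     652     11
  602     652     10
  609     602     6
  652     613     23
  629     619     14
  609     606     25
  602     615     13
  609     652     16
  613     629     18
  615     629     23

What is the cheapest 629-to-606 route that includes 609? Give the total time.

Shortest 629→609: 629–615–609 = 30
Shortest 609→606: 609–606 = 25
Total via 609: 30 + 25 = 55 s.

55 s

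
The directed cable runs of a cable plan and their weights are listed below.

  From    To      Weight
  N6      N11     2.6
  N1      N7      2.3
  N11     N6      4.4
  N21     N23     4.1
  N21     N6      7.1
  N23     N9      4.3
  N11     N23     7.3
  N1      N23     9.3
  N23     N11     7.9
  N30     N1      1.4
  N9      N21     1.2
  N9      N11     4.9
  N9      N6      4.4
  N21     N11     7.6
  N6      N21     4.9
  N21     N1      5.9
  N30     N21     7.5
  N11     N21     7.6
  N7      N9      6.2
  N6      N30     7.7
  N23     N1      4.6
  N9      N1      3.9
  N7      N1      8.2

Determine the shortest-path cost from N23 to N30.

16.4

Settle nodes by increasing distance from N23:
N23: 0
N9: 4.3  (via N23)
N1: 4.6  (via N23)
N21: 5.5  (via N9)
N7: 6.9  (via N1)
N11: 7.9  (via N23)
N6: 8.7  (via N9)
N30: 16.4  (via N6)
Shortest route: N23 → N9 → N6 → N30 = 16.4.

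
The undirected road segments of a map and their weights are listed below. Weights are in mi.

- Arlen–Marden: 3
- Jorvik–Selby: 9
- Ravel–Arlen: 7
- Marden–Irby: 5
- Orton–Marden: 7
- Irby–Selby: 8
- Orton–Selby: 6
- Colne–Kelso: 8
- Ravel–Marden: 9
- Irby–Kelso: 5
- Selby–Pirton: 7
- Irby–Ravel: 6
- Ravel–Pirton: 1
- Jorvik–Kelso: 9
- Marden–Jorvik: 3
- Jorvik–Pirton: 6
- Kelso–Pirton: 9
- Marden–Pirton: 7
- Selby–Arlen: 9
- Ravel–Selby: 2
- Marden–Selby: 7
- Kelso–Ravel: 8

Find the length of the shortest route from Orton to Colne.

Compare a few routes:
Orton → Selby → Ravel → Pirton → Kelso → Colne: 6+2+1+9+8 = 26
Orton → Marden → Irby → Kelso → Colne: 7+5+5+8 = 25
Orton → Selby → Ravel → Kelso → Colne: 6+2+8+8 = 24
Cheapest is Orton → Selby → Ravel → Kelso → Colne at 24 mi.

24 mi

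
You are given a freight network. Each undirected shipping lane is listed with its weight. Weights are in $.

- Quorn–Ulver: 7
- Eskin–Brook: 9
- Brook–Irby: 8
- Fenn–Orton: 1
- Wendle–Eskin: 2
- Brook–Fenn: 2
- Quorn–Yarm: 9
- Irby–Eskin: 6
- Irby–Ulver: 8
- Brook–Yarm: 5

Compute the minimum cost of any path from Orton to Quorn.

$17

Settle nodes by increasing distance from Orton:
Orton: 0
Fenn: 1  (via Orton)
Brook: 3  (via Fenn)
Yarm: 8  (via Brook)
Irby: 11  (via Brook)
Eskin: 12  (via Brook)
Wendle: 14  (via Eskin)
Quorn: 17  (via Yarm)
Shortest route: Orton → Fenn → Brook → Yarm → Quorn = $17.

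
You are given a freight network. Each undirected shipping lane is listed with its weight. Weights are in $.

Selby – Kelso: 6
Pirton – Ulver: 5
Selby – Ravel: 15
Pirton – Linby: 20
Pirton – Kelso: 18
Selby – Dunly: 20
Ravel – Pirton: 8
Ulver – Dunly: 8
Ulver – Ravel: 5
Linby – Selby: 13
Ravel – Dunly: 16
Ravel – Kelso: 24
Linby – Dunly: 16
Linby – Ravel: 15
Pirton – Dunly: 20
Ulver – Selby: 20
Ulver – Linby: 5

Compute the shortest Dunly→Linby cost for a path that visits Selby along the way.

$33

Best Dunly to Selby: Dunly → Selby costing 20
Best Selby to Linby: Selby → Linby costing 13
Total via Selby: 20 + 13 = $33.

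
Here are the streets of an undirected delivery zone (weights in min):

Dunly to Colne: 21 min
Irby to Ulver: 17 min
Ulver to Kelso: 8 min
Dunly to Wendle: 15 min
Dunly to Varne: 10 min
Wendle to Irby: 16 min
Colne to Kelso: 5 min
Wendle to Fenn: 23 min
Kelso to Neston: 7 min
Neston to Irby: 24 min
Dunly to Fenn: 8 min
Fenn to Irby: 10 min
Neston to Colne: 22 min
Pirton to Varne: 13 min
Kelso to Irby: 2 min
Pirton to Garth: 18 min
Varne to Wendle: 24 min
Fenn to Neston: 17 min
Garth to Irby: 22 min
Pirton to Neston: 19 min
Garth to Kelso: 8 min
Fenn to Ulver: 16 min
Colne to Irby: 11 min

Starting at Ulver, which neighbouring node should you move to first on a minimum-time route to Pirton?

Kelso

Candidate routes:
Ulver - Kelso - Neston - Pirton: 8+7+19 = 34
Ulver - Irby - Kelso - Garth - Pirton: 17+2+8+18 = 45
Ulver - Irby - Kelso - Neston - Pirton: 17+2+7+19 = 45
The minimum is 34 min via Ulver - Kelso - Neston - Pirton.
So from Ulver the first move is to Kelso.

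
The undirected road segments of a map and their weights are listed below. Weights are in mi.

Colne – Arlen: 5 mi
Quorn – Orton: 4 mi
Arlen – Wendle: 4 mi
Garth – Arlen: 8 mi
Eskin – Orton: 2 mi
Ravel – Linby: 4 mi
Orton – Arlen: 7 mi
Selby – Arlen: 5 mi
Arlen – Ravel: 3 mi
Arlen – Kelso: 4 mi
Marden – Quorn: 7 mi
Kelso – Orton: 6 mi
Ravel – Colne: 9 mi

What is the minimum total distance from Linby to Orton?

14 mi

Enumerating some paths:
Linby - Ravel - Arlen - Orton: 4+3+7 = 14
Linby - Ravel - Arlen - Kelso - Orton: 4+3+4+6 = 17
Linby - Ravel - Colne - Arlen - Orton: 4+9+5+7 = 25
The minimum is 14 mi via Linby - Ravel - Arlen - Orton.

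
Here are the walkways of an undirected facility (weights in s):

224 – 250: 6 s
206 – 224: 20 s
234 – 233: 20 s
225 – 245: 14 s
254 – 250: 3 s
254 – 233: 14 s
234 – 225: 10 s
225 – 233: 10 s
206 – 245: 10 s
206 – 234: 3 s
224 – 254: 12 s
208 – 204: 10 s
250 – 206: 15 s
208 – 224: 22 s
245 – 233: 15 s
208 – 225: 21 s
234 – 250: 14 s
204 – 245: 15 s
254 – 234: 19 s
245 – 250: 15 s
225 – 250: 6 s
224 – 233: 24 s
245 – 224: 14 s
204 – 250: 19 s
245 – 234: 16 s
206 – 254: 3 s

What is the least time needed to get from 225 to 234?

10 s

Settle nodes by increasing distance from 225:
225: 0
250: 6  (via 225)
254: 9  (via 250)
233: 10  (via 225)
234: 10  (via 225)
Shortest route: 225 → 234 = 10 s.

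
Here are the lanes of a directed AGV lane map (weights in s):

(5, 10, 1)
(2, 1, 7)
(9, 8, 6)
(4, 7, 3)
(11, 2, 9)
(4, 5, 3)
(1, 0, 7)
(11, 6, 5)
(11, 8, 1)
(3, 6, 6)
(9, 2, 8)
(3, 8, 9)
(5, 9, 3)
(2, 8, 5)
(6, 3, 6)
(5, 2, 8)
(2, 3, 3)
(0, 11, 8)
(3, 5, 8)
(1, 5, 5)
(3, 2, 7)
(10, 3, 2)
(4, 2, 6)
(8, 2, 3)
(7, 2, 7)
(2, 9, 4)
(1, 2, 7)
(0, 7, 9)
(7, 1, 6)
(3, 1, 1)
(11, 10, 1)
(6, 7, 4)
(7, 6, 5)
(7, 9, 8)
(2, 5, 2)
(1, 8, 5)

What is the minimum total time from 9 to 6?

Candidate routes:
9 - 2 - 3 - 6: 8+3+6 = 17
9 - 8 - 2 - 3 - 6: 6+3+3+6 = 18
9 - 2 - 5 - 10 - 3 - 6: 8+2+1+2+6 = 19
The minimum is 17 s via 9 - 2 - 3 - 6.

17 s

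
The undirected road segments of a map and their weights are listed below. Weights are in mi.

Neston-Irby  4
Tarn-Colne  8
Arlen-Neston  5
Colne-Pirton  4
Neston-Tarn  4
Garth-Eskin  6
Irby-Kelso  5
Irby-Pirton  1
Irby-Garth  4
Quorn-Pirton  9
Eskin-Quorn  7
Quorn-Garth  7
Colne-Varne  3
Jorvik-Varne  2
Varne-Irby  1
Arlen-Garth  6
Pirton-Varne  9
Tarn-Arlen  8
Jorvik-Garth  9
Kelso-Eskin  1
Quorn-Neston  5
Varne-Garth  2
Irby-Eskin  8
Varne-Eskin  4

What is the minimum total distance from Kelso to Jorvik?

7 mi

Candidate routes:
Kelso–Irby–Varne–Jorvik: 5+1+2 = 8
Kelso–Eskin–Varne–Jorvik: 1+4+2 = 7
The minimum is 7 mi via Kelso–Eskin–Varne–Jorvik.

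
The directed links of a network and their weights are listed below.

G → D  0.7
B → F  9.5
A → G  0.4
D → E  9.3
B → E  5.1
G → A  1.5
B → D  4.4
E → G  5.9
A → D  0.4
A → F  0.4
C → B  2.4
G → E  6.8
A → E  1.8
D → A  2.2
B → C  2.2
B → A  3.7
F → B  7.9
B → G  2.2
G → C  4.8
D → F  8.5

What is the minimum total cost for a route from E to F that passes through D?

9.2

Best E to D: E–G–D costing 6.6
Best D to F: D–A–F costing 2.6
Total via D: 6.6 + 2.6 = 9.2.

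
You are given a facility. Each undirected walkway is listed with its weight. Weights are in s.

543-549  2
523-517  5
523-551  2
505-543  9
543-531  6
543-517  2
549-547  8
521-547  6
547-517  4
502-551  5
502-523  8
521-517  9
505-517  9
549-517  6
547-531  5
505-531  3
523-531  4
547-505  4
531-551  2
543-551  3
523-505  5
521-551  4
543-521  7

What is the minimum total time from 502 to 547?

Compare a few routes:
502 - 551 - 531 - 505 - 547: 5+2+3+4 = 14
502 - 551 - 531 - 547: 5+2+5 = 12
502 - 551 - 521 - 547: 5+4+6 = 15
502 - 551 - 543 - 517 - 547: 5+3+2+4 = 14
The minimum is 12 s via 502 - 551 - 531 - 547.

12 s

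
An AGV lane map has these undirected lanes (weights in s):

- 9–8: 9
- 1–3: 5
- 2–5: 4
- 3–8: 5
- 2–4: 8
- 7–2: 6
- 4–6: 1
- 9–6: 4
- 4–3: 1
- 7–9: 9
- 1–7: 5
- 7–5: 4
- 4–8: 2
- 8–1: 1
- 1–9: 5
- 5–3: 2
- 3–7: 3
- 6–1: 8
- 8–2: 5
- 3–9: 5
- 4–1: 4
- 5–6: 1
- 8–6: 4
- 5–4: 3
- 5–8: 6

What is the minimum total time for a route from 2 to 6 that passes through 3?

8 s

Best 2 to 3: 2–5–3 costing 6
Shortest 3→6: 3–4–6 = 2
Total via 3: 6 + 2 = 8 s.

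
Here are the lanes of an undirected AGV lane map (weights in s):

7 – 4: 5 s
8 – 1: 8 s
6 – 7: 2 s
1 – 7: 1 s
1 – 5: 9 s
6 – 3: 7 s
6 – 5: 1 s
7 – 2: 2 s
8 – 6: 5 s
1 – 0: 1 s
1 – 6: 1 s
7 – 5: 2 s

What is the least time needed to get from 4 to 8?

Settle nodes by increasing distance from 4:
4: 0
7: 5  (via 4)
1: 6  (via 7)
0: 7  (via 1)
2: 7  (via 7)
5: 7  (via 7)
6: 7  (via 7)
8: 12  (via 6)
Shortest route: 4 → 7 → 6 → 8 = 12 s.

12 s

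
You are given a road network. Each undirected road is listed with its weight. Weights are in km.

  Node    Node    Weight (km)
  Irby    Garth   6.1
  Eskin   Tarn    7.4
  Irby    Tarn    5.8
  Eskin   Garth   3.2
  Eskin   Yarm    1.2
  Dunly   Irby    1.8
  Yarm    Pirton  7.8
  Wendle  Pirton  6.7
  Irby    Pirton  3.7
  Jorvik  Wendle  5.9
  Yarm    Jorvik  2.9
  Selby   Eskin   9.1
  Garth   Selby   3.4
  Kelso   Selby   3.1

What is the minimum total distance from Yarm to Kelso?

10.9 km

Enumerating some paths:
Yarm–Eskin–Garth–Selby–Kelso: 1.2+3.2+3.4+3.1 = 10.9
Yarm–Eskin–Selby–Kelso: 1.2+9.1+3.1 = 13.4
Cheapest is Yarm–Eskin–Garth–Selby–Kelso at 10.9 km.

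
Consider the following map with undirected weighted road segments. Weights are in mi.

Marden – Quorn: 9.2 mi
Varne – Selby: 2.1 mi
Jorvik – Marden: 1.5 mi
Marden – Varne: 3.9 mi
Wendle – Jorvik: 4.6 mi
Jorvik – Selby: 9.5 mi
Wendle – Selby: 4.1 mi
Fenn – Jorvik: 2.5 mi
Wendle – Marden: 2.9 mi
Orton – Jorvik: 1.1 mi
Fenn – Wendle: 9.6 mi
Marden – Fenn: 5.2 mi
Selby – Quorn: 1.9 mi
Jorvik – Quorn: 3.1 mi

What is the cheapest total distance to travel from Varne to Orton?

6.5 mi

Enumerating some paths:
Varne - Marden - Jorvik - Orton: 3.9+1.5+1.1 = 6.5
Varne - Selby - Quorn - Jorvik - Orton: 2.1+1.9+3.1+1.1 = 8.2
Varne - Selby - Wendle - Marden - Jorvik - Orton: 2.1+4.1+2.9+1.5+1.1 = 11.7
Cheapest is Varne - Marden - Jorvik - Orton at 6.5 mi.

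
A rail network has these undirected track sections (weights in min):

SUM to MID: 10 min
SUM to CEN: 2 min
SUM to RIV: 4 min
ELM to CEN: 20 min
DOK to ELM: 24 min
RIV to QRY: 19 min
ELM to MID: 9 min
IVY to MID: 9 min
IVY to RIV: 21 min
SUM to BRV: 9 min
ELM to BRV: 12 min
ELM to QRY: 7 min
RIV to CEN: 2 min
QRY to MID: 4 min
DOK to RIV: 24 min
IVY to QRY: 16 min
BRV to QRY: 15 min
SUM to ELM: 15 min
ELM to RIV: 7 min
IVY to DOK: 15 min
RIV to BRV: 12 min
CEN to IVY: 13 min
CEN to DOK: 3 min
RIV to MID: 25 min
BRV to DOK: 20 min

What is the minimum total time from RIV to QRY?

Shortest distances from RIV:
RIV: 0
CEN: 2  (via RIV)
SUM: 4  (via RIV)
DOK: 5  (via CEN)
ELM: 7  (via RIV)
BRV: 12  (via RIV)
MID: 14  (via SUM)
QRY: 14  (via ELM)
Shortest route: RIV–ELM–QRY = 14 min.

14 min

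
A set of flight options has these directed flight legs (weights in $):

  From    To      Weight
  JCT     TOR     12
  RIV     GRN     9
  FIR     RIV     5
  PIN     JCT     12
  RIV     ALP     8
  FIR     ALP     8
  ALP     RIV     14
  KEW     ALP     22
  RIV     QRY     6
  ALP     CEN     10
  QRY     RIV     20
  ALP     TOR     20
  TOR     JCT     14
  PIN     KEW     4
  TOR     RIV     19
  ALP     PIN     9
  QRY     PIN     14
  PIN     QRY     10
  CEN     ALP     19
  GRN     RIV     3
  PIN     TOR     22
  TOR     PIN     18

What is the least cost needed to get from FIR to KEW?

Running Dijkstra from FIR:
FIR: 0
RIV: 5  (via FIR)
ALP: 8  (via FIR)
QRY: 11  (via RIV)
GRN: 14  (via RIV)
PIN: 17  (via ALP)
CEN: 18  (via ALP)
KEW: 21  (via PIN)
Shortest route: FIR → ALP → PIN → KEW = $21.

$21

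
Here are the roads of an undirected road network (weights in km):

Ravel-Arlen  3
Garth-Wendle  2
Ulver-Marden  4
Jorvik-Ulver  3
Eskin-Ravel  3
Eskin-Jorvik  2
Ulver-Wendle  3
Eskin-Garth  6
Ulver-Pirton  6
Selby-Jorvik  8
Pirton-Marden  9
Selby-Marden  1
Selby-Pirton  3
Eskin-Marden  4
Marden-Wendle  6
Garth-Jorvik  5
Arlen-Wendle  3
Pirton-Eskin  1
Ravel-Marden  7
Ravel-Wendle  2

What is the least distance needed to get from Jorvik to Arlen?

8 km

Shortest distances from Jorvik:
Jorvik: 0
Eskin: 2  (via Jorvik)
Pirton: 3  (via Eskin)
Ulver: 3  (via Jorvik)
Garth: 5  (via Jorvik)
Ravel: 5  (via Eskin)
Selby: 6  (via Pirton)
Marden: 6  (via Eskin)
Wendle: 6  (via Ulver)
Arlen: 8  (via Ravel)
Shortest route: Jorvik → Eskin → Ravel → Arlen = 8 km.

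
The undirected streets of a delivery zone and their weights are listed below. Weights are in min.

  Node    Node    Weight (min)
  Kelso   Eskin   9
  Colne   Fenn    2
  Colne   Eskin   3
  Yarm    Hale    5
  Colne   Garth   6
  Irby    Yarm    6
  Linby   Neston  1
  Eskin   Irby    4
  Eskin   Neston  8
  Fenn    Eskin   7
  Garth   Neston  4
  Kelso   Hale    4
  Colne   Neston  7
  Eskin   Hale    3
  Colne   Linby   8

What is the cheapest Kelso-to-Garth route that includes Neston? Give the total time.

19 min

Best Kelso to Neston: Kelso → Hale → Eskin → Neston costing 15
Shortest Neston→Garth: Neston → Garth = 4
Total via Neston: 15 + 4 = 19 min.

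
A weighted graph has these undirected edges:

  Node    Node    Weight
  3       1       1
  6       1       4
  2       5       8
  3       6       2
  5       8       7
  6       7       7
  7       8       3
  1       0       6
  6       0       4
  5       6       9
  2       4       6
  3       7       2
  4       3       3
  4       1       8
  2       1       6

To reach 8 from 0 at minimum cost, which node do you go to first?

Enumerating some paths:
0 → 6 → 1 → 3 → 7 → 8: 4+4+1+2+3 = 14
0 → 1 → 3 → 7 → 8: 6+1+2+3 = 12
0 → 6 → 7 → 8: 4+7+3 = 14
0 → 6 → 3 → 7 → 8: 4+2+2+3 = 11
The minimum is 11 via 0 → 6 → 3 → 7 → 8.
So from 0 the first move is to 6.

6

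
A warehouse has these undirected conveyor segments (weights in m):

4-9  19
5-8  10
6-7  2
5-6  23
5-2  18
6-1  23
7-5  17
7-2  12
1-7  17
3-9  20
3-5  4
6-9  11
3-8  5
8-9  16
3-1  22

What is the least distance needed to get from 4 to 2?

Running Dijkstra from 4:
4: 0
9: 19  (via 4)
6: 30  (via 9)
7: 32  (via 6)
8: 35  (via 9)
3: 39  (via 9)
5: 43  (via 3)
2: 44  (via 7)
Shortest route: 4 → 9 → 6 → 7 → 2 = 44 m.

44 m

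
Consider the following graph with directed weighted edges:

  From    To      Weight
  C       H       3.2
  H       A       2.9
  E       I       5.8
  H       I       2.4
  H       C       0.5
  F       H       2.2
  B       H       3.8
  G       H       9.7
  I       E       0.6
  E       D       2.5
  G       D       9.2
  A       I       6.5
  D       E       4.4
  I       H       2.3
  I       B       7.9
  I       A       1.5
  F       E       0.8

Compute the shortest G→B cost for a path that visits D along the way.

27.3

Shortest G→D: G → D = 9.2
Shortest D→B: D → E → I → B = 18.1
Total via D: 9.2 + 18.1 = 27.3.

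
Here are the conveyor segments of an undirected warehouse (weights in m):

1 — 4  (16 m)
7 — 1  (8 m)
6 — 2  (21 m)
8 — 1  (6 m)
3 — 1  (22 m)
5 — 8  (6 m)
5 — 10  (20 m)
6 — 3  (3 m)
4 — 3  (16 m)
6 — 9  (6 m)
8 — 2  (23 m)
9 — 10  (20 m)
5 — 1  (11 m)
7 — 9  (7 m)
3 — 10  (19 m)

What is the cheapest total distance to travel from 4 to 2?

40 m

Running Dijkstra from 4:
4: 0
1: 16  (via 4)
3: 16  (via 4)
6: 19  (via 3)
8: 22  (via 1)
7: 24  (via 1)
9: 25  (via 6)
5: 27  (via 1)
10: 35  (via 3)
2: 40  (via 6)
Shortest route: 4 → 3 → 6 → 2 = 40 m.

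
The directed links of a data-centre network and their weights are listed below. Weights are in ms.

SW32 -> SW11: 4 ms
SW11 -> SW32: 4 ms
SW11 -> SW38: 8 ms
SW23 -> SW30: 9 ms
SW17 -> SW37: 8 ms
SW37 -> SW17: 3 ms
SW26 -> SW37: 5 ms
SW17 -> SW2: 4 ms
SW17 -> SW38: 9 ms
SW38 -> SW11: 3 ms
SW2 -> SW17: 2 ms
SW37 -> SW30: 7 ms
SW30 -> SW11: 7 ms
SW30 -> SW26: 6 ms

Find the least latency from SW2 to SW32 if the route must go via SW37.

Best SW2 to SW37: SW2 → SW17 → SW37 costing 10
Best SW37 to SW32: SW37 → SW30 → SW11 → SW32 costing 18
Total via SW37: 10 + 18 = 28 ms.

28 ms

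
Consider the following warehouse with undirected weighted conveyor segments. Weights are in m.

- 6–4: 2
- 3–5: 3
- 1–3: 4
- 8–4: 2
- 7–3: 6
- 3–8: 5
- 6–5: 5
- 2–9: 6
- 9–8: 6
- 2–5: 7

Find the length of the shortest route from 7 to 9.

Compare a few routes:
7 - 3 - 5 - 6 - 4 - 8 - 9: 6+3+5+2+2+6 = 24
7 - 3 - 5 - 2 - 9: 6+3+7+6 = 22
7 - 3 - 8 - 9: 6+5+6 = 17
The minimum is 17 m via 7 - 3 - 8 - 9.

17 m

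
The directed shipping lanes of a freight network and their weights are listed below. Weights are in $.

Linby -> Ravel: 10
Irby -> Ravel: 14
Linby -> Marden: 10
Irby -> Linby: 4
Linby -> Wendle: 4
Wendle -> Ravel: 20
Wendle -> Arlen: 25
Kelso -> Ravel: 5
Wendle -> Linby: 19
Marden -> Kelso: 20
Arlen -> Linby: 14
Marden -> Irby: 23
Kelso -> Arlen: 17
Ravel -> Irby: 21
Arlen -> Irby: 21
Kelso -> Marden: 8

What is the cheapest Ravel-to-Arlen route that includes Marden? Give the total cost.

Shortest Ravel→Marden: Ravel–Irby–Linby–Marden = 35
Best Marden to Arlen: Marden–Kelso–Arlen costing 37
Total via Marden: 35 + 37 = $72.

$72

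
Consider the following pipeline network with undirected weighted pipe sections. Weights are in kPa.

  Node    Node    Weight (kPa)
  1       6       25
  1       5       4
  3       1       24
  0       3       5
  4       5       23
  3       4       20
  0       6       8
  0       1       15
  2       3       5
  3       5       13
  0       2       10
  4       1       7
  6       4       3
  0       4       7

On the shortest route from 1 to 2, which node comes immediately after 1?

Compare a few routes:
1 - 4 - 0 - 3 - 2: 7+7+5+5 = 24
1 - 5 - 3 - 2: 4+13+5 = 22
1 - 4 - 0 - 2: 7+7+10 = 24
Cheapest is 1 - 5 - 3 - 2 at 22 kPa.
So from 1 the first move is to 5.

5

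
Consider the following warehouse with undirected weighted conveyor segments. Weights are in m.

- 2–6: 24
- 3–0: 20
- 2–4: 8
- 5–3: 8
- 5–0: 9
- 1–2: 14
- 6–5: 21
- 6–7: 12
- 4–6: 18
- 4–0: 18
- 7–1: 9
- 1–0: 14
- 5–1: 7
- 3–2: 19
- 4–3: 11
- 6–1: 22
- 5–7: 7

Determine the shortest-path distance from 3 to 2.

19 m

Shortest distances from 3:
3: 0
5: 8  (via 3)
4: 11  (via 3)
1: 15  (via 5)
7: 15  (via 5)
0: 17  (via 5)
2: 19  (via 3)
Shortest route: 3–2 = 19 m.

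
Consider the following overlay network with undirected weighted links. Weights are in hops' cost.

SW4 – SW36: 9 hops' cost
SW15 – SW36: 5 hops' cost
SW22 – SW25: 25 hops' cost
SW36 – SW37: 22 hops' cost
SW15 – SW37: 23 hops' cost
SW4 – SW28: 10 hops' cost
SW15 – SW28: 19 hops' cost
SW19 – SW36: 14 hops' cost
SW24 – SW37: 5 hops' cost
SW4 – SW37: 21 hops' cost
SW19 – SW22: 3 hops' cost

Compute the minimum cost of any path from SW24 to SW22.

44 hops' cost

Settle nodes by increasing distance from SW24:
SW24: 0
SW37: 5  (via SW24)
SW4: 26  (via SW37)
SW36: 27  (via SW37)
SW15: 28  (via SW37)
SW28: 36  (via SW4)
SW19: 41  (via SW36)
SW22: 44  (via SW19)
Shortest route: SW24 → SW37 → SW36 → SW19 → SW22 = 44 hops' cost.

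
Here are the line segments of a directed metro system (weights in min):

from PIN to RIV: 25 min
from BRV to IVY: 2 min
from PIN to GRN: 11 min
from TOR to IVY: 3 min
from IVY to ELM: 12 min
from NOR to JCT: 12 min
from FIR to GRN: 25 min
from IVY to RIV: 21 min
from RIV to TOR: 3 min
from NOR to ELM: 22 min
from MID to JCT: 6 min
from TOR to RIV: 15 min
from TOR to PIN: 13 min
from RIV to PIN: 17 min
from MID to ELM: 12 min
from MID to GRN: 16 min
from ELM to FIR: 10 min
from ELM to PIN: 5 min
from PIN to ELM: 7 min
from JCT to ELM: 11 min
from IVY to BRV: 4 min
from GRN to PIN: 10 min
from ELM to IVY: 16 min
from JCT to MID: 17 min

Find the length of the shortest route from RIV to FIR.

28 min

Compare a few routes:
RIV–PIN–ELM–FIR: 17+7+10 = 34
RIV–TOR–IVY–ELM–FIR: 3+3+12+10 = 28
RIV–TOR–PIN–ELM–FIR: 3+13+7+10 = 33
Cheapest is RIV–TOR–IVY–ELM–FIR at 28 min.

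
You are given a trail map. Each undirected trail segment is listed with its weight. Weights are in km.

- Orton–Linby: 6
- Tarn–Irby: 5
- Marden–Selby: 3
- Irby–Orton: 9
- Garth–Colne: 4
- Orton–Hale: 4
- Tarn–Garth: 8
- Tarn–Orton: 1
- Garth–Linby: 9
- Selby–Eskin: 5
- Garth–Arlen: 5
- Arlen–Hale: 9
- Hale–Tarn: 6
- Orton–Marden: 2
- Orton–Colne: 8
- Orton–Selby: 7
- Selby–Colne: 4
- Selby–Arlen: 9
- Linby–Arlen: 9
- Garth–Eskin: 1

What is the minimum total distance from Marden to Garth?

Shortest distances from Marden:
Marden: 0
Orton: 2  (via Marden)
Selby: 3  (via Marden)
Tarn: 3  (via Orton)
Hale: 6  (via Orton)
Colne: 7  (via Selby)
Linby: 8  (via Orton)
Irby: 8  (via Tarn)
Eskin: 8  (via Selby)
Garth: 9  (via Eskin)
Shortest route: Marden → Selby → Eskin → Garth = 9 km.

9 km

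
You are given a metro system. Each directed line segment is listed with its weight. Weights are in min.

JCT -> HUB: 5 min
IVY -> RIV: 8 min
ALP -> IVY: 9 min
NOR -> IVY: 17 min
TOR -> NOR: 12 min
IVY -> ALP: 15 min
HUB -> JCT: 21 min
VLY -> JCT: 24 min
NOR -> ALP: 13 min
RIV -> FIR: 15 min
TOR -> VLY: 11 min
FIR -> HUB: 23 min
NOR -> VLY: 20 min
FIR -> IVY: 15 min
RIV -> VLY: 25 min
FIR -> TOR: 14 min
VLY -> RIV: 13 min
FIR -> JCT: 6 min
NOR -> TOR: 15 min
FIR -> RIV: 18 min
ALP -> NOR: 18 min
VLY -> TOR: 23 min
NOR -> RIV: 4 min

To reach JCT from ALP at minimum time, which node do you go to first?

IVY

Candidate routes:
ALP - IVY - RIV - FIR - JCT: 9+8+15+6 = 38
ALP - NOR - RIV - FIR - JCT: 18+4+15+6 = 43
ALP - NOR - VLY - JCT: 18+20+24 = 62
The minimum is 38 min via ALP - IVY - RIV - FIR - JCT.
So from ALP the first move is to IVY.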